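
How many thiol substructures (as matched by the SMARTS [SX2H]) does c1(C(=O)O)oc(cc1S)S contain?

[SX2H] is the SMARTS for a thiol: an aliphatic sulfur with two connections, one being H.
The molecule carries 2 separate instances of a thiol (-SH) meeting every constraint; each maps to a distinct set of atoms, giving 2 matches.

2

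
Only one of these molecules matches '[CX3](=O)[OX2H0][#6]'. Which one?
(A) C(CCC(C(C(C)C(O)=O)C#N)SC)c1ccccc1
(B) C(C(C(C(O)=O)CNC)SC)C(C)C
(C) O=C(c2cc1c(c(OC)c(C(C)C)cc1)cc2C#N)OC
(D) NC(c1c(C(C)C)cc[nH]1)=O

C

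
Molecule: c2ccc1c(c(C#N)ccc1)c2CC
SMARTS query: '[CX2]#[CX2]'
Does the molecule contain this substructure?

No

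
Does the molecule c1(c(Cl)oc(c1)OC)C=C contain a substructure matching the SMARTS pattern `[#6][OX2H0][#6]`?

Yes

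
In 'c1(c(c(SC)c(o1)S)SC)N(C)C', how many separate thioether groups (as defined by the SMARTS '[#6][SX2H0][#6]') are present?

2

[#6][SX2H0][#6] is the SMARTS for a thioether: an aliphatic sulfur bridging two carbons with no H on the sulfur.
The molecule carries 2 separate instances of a methylthio ether (-SCH3) meeting every constraint; each maps to a distinct set of atoms, giving 2 matches.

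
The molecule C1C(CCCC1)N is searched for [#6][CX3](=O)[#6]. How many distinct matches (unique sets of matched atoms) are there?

0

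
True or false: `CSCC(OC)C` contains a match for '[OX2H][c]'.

The pattern [OX2H][c] describes a hydroxyl oxygen attached to an aromatic carbon — a phenol.
The closest candidate here is a methoxy ether (-OCH3), but the oxygen has H0, not H1. No other fragment satisfies the full query, so there is no match.

False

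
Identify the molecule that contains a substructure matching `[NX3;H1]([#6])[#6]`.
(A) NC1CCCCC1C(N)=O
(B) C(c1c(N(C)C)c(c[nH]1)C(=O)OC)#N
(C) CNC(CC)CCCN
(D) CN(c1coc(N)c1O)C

[NX3;H1]([#6])[#6] describes a trivalent nitrogen with one H, bonded to two carbons (a secondary amine).
(A) has a primary amide (-C(=O)NH2) but the -C(=O)NH2 nitrogen has H2, not H1.
(B) has a dimethylamino group (-N(CH3)2) but the nitrogen has H0, not H1.
(C) contains an N-methylamino group (-NHCH3), which satisfies every atom and bond constraint.
(D) has a primary amino group (-NH2) but the nitrogen has H2 and only one carbon neighbour.
So the answer is (C).

C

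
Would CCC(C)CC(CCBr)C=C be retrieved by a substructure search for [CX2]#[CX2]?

No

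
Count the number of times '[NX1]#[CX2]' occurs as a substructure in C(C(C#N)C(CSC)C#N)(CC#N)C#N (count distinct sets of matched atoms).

[NX1]#[CX2] is the SMARTS for a nitrile: a nitrogen triple-bonded to a two-connected carbon.
The molecule carries 4 separate instances of a nitrile (-C#N) meeting every constraint; each maps to a distinct set of atoms, giving 4 matches.

4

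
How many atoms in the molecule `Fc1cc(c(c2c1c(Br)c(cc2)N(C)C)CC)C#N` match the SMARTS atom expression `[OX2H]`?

0

Check the 19 heavy atoms by environment: 7× c (aromatic, H0, X3) → no; 3× c (aromatic, H1, X3) → no; 1× C (H0, X2) → no; 1× N (H0, X1) → no; 1× F (H0, X1) → no; 1× C (H2, X4) → no; 3× C (H3, X4) → no; 1× N (H0, X3) → no; 1× Br (H0, X1) → no.
No environment satisfies the query, so 0 matching atoms.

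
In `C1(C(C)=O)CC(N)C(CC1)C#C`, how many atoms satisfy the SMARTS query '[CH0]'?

Check the 12 heavy atoms by environment: 4× C (H1) → no; 3× C (H2) → no; 2× C (H0) → match; 1× O (H0) → no; 1× C (H3) → no; 1× N (H2) → no.
That gives 2 matching atoms.

2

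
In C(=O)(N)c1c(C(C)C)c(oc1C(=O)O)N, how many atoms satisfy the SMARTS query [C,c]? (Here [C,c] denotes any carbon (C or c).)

Check the 15 heavy atoms by environment: 1× o (aromatic) → no; 4× c (aromatic) → match; 5× C → match; 3× O → no; 2× N → no.
Summing the matching environments: 4 + 5 = 9 matching atoms.

9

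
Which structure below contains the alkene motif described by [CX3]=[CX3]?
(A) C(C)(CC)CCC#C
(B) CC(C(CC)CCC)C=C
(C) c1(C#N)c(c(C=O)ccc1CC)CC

B

[CX3]=[CX3] describes a non-aromatic C=C double bond between two sp2 carbons (an alkene).
(A) has an ethynyl group (-C#CH) but the C-C bond is a triple bond, not a double bond.
(B) contains a vinyl group (-CH=CH2), which satisfies every atom and bond constraint.
(C) has an ethyl group (-CH2CH3) but its C-C bond is a single bond between CX4 carbons, not CX3=CX3.
So the answer is (B).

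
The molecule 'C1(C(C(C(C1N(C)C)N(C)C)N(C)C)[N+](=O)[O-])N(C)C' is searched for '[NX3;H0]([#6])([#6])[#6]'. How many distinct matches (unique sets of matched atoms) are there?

4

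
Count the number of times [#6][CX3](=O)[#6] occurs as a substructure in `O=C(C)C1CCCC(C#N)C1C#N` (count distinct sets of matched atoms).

1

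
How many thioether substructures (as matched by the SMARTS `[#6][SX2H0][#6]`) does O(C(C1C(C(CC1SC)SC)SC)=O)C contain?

3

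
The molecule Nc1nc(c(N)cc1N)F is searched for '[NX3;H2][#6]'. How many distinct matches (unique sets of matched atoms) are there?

3

[NX3;H2][#6] is the SMARTS for a primary amine: a trivalent nitrogen with two H attached to carbon.
The molecule carries 3 separate instances of a primary amino group (-NH2) meeting every constraint; each maps to a distinct set of atoms, giving 3 matches.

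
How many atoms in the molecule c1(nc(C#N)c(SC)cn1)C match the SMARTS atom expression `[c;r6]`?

4

The query [c;r6] means: aromatic carbon that belongs to a six-membered ring.
Check the 11 heavy atoms by environment: 2× n (aromatic, in 6-ring) → no; 4× c (aromatic, in 6-ring) → match; 1× S (acyclic) → no; 3× C (acyclic) → no; 1× N (acyclic) → no.
That gives 4 matching atoms.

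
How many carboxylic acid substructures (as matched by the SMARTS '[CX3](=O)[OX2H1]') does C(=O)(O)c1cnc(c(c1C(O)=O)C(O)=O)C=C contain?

3

[CX3](=O)[OX2H1] is the SMARTS for a carboxylic acid: an sp2 carbon double-bonded to O and single-bonded to an -OH oxygen.
The molecule carries 3 separate instances of a carboxylic acid group (-C(=O)OH) meeting every constraint; each maps to a distinct set of atoms, giving 3 matches.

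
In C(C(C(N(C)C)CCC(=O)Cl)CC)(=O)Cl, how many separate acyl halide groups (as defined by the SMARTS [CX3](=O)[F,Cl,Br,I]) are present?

[CX3](=O)[F,Cl,Br,I] is the SMARTS for an acyl halide: a carbonyl carbon bonded to a halogen.
The molecule carries 2 separate instances of an acyl chloride (-C(=O)Cl) meeting every constraint; each maps to a distinct set of atoms, giving 2 matches.

2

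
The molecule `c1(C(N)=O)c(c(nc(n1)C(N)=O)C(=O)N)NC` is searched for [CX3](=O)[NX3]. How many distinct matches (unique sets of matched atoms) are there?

3

[CX3](=O)[NX3] is the SMARTS for an amide: a carbonyl carbon bonded to a trivalent nitrogen.
The molecule carries 3 separate instances of a primary amide (-C(=O)NH2) meeting every constraint; each maps to a distinct set of atoms, giving 3 matches.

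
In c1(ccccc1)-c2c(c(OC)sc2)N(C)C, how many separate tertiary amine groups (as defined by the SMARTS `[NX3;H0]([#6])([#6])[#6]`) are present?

[NX3;H0]([#6])([#6])[#6] is the SMARTS for a tertiary amine: a trivalent nitrogen with no H, bonded to three carbons.
Exactly one fragment in the molecule meets all constraints, giving 1 match.

1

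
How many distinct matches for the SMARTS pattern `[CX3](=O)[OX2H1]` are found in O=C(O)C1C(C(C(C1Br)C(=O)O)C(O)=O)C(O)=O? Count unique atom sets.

4

[CX3](=O)[OX2H1] is the SMARTS for a carboxylic acid: an sp2 carbon double-bonded to O and single-bonded to an -OH oxygen.
The molecule carries 4 separate instances of a carboxylic acid group (-C(=O)OH) meeting every constraint; each maps to a distinct set of atoms, giving 4 matches.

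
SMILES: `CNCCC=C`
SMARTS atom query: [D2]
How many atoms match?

4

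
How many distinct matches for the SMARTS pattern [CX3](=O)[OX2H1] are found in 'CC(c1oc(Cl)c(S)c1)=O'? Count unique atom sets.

0

[CX3](=O)[OX2H1] is the SMARTS for a carboxylic acid: an sp2 carbon double-bonded to O and single-bonded to an -OH oxygen.
No fragment in the molecule satisfies every constraint, giving 0 matches.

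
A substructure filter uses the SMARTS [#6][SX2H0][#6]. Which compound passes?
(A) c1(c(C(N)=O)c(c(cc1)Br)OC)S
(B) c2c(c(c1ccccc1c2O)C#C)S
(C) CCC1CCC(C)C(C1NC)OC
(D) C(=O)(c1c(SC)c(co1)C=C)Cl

D

[#6][SX2H0][#6] describes an aliphatic sulfur bridging two carbons with no H on the sulfur (a thioether).
(A) has a thiol (-SH) but the sulfur has H1, not H0 bridging two carbons.
(B) has a thiol (-SH) but the sulfur has H1, not H0 bridging two carbons.
(C) has a methoxy ether (-OCH3) but the bridging atom is O, not S.
(D) contains a methylthio ether (-SCH3), which satisfies every atom and bond constraint.
So the answer is (D).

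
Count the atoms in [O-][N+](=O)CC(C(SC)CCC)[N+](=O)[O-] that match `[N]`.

Check the 14 heavy atoms by environment: 7× C → no; 2× N (charge +1) → match; 2× O (charge -1) → no; 2× O → no; 1× S → no.
That gives 2 matching atoms.

2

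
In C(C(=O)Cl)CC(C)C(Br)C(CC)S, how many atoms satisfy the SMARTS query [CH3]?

2

The query [CH3] means: aliphatic carbon with exactly three hydrogens.
Check the 13 heavy atoms by environment: 2× C (H3) → match; 3× C (H2) → no; 3× C (H1) → no; 1× C (H0) → no; 1× O (H0) → no; 1× Cl (H0) → no; 1× Br (H0) → no; 1× S (H1) → no.
That gives 2 matching atoms.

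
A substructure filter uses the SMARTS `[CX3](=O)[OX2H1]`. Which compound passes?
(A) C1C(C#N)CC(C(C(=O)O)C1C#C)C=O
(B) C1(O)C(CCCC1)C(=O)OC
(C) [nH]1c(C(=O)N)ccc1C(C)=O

A

[CX3](=O)[OX2H1] describes an sp2 carbon double-bonded to O and single-bonded to an -OH oxygen (a carboxylic acid).
(A) contains a carboxylic acid group (-C(=O)OH), which satisfies every atom and bond constraint.
(B) has a methyl-ester group (-C(=O)OCH3) but the singly-bonded O has no H (OX2H0, not OX2H1).
(C) has a primary amide (-C(=O)NH2) but the carbonyl is bonded to N, not to an -OH oxygen.
So the answer is (A).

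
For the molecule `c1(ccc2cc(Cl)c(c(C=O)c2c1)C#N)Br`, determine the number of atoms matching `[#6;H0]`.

7

The query [#6;H0] means: any carbon with no attached hydrogen.
Check the 16 heavy atoms by environment: 6× c (aromatic, H0) → match; 4× c (aromatic, H1) → no; 1× Br (H0) → no; 1× Cl (H0) → no; 1× C (H1) → no; 1× O (H0) → no; 1× C (H0) → match; 1× N (H0) → no.
Summing the matching environments: 6 + 1 = 7 matching atoms.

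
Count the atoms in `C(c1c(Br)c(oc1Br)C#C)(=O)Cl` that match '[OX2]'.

0

Check the 12 heavy atoms by environment: 1× o (aromatic, X2) → no; 4× c (aromatic, X3) → no; 2× Br (X1) → no; 2× C (X2) → no; 1× C (X3) → no; 1× O (X1) → no; 1× Cl (X1) → no.
No environment satisfies the query, so 0 matching atoms.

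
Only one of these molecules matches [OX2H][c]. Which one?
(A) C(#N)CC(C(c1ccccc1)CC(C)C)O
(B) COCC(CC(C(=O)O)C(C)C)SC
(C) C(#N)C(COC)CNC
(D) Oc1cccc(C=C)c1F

D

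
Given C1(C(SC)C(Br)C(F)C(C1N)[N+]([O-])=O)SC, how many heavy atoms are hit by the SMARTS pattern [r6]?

The query [r6] means: r6 matches atoms in a six-membered ring.
Check the 16 heavy atoms by environment: 6× C (in 6-ring) → match; 1× N (charge +1, acyclic) → no; 1× O (charge -1, acyclic) → no; 1× O (acyclic) → no; 1× N (acyclic) → no; 1× Br (acyclic) → no; 2× S (acyclic) → no; 2× C (acyclic) → no; 1× F (acyclic) → no.
That gives 6 matching atoms.

6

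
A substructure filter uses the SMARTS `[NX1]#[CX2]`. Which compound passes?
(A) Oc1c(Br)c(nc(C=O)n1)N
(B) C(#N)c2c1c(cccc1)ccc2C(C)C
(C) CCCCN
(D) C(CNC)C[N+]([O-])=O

B

[NX1]#[CX2] describes a nitrogen triple-bonded to a two-connected carbon (a nitrile).
(A) has a primary amino group (-NH2) but the nitrogen is NX3 (three connections), not NX1 triple-bonded.
(B) contains a nitrile (-C#N), which satisfies every atom and bond constraint.
(C) has a primary amino group (-NH2) but the nitrogen is NX3 (three connections), not NX1 triple-bonded.
(D) has a nitro group (-[N+](=O)[O-]) but there is no C#N triple bond.
So the answer is (B).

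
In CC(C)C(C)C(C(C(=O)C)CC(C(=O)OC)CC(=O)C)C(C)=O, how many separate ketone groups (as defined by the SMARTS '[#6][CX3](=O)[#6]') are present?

[#6][CX3](=O)[#6] is the SMARTS for a ketone: a carbonyl carbon (no H) flanked by two carbons.
The molecule carries 3 separate instances of an acetyl/ketone group (-C(=O)CH3) meeting every constraint; each maps to a distinct set of atoms, giving 3 matches.

3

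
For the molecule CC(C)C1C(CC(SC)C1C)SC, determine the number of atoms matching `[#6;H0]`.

0

The query [#6;H0] means: any carbon with no attached hydrogen.
Check the 13 heavy atoms by environment: 5× C (H1) → no; 1× C (H2) → no; 2× S (H0) → no; 5× C (H3) → no.
No environment satisfies the query, so 0 matching atoms.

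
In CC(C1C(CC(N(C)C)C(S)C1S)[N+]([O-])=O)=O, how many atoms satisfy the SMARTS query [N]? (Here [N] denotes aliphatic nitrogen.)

2

The query [N] means: uppercase N matches aliphatic (non-aromatic) nitrogen only.
Check the 17 heavy atoms by environment: 10× C → no; 1× N (charge +1) → match; 1× O (charge -1) → no; 2× O → no; 2× S → no; 1× N → match.
Summing the matching environments: 1 + 1 = 2 matching atoms.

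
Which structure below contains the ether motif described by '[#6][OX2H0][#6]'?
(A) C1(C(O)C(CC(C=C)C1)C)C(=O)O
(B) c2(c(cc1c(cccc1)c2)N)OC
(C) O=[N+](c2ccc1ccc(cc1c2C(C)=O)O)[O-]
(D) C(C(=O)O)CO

[#6][OX2H0][#6] describes an aliphatic oxygen bridging two carbons with no H on the oxygen (an ether).
(A) has a carboxylic acid group (-C(=O)OH) but the -OH oxygen has H1; the =O is OX1, not OX2.
(B) contains a methoxy ether (-OCH3), which satisfies every atom and bond constraint.
(C) has a hydroxyl group (-OH) but the oxygen has H1, not H0 bridging two carbons.
(D) has a carboxylic acid group (-C(=O)OH) but the -OH oxygen has H1; the =O is OX1, not OX2.
So the answer is (B).

B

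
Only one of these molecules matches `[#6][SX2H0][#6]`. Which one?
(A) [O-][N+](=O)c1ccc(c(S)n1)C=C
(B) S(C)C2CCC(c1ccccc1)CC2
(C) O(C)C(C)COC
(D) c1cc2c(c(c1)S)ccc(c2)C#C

B

[#6][SX2H0][#6] describes an aliphatic sulfur bridging two carbons with no H on the sulfur (a thioether).
(A) has a thiol (-SH) but the sulfur has H1, not H0 bridging two carbons.
(B) contains a methylthio ether (-SCH3), which satisfies every atom and bond constraint.
(C) has a methoxy ether (-OCH3) but the bridging atom is O, not S.
(D) has a thiol (-SH) but the sulfur has H1, not H0 bridging two carbons.
So the answer is (B).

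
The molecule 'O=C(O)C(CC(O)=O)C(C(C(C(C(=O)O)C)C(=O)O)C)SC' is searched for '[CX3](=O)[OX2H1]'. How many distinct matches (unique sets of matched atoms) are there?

[CX3](=O)[OX2H1] is the SMARTS for a carboxylic acid: an sp2 carbon double-bonded to O and single-bonded to an -OH oxygen.
The molecule carries 4 separate instances of a carboxylic acid group (-C(=O)OH) meeting every constraint; each maps to a distinct set of atoms, giving 4 matches.

4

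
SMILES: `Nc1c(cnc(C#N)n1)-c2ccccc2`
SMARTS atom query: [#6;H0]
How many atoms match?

5

The query [#6;H0] means: any carbon with no attached hydrogen.
Check the 15 heavy atoms by environment: 2× n (aromatic, H0) → no; 4× c (aromatic, H0) → match; 6× c (aromatic, H1) → no; 1× N (H2) → no; 1× C (H0) → match; 1× N (H0) → no.
Summing the matching environments: 4 + 1 = 5 matching atoms.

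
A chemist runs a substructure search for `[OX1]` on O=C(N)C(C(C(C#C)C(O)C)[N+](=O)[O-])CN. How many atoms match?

The query [OX1] means: aliphatic oxygen with one total connection — typically a carbonyl =O or an oxide.
Check the 16 heavy atoms by environment: 6× C (X4) → no; 1× N (charge +1, X3) → no; 1× O (charge -1, X1) → match; 2× O (X1) → match; 1× O (X2) → no; 2× C (X2) → no; 1× C (X3) → no; 2× N (X3) → no.
Summing the matching environments: 1 + 2 = 3 matching atoms.

3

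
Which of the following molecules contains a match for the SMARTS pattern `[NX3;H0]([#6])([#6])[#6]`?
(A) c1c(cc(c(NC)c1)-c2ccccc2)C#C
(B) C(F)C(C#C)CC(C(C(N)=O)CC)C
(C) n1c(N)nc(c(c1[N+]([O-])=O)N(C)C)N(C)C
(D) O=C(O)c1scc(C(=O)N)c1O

C

[NX3;H0]([#6])([#6])[#6] describes a trivalent nitrogen with no H, bonded to three carbons (a tertiary amine).
(A) has an N-methylamino group (-NHCH3) but the nitrogen still has one H (H1), not H0.
(B) has a primary amide (-C(=O)NH2) but the amide nitrogen has H2 and only one carbon neighbour.
(C) contains a dimethylamino group (-N(CH3)2), which satisfies every atom and bond constraint.
(D) has a primary amide (-C(=O)NH2) but the amide nitrogen has H2 and only one carbon neighbour.
So the answer is (C).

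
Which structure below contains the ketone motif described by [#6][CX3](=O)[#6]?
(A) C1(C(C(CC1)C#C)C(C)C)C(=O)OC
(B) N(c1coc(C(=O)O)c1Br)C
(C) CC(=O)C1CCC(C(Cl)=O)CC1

C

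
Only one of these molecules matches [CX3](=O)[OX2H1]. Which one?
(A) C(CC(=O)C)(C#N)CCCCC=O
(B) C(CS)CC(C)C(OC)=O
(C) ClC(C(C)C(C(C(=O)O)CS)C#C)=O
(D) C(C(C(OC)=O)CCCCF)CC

C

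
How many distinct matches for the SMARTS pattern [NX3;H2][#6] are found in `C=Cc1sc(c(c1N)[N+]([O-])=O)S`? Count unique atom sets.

1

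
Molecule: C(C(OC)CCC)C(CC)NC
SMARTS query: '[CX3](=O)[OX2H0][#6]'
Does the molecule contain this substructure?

The pattern [CX3](=O)[OX2H0][#6] describes a carbonyl carbon bonded to an oxygen that is itself bonded to carbon (no H on that O) — an ester.
The closest candidate here is a methoxy ether (-OCH3), but the ether oxygen is not adjacent to a C=O carbon. No other fragment satisfies the full query, so there is no match.

No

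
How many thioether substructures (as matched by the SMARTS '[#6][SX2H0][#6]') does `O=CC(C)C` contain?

[#6][SX2H0][#6] is the SMARTS for a thioether: an aliphatic sulfur bridging two carbons with no H on the sulfur.
No fragment in the molecule satisfies every constraint, giving 0 matches.

0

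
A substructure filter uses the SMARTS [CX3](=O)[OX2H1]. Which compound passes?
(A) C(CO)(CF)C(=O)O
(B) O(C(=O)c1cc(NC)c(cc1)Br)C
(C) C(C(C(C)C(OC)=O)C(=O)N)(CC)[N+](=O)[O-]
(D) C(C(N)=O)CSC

[CX3](=O)[OX2H1] describes an sp2 carbon double-bonded to O and single-bonded to an -OH oxygen (a carboxylic acid).
(A) contains a carboxylic acid group (-C(=O)OH), which satisfies every atom and bond constraint.
(B) has a methyl-ester group (-C(=O)OCH3) but the singly-bonded O has no H (OX2H0, not OX2H1).
(C) has a methyl-ester group (-C(=O)OCH3) but the singly-bonded O has no H (OX2H0, not OX2H1).
(D) has a primary amide (-C(=O)NH2) but the carbonyl is bonded to N, not to an -OH oxygen.
So the answer is (A).

A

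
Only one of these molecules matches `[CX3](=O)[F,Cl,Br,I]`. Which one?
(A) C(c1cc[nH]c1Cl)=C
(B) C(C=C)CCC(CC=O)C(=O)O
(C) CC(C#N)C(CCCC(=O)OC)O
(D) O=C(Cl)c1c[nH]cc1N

D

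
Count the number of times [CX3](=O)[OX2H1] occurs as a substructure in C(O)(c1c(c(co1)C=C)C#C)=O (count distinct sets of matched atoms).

1

[CX3](=O)[OX2H1] is the SMARTS for a carboxylic acid: an sp2 carbon double-bonded to O and single-bonded to an -OH oxygen.
Exactly one fragment in the molecule meets all constraints, giving 1 match.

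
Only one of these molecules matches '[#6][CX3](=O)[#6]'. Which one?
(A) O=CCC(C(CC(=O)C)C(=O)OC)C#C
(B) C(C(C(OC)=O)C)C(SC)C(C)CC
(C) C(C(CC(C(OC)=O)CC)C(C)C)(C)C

[#6][CX3](=O)[#6] describes a carbonyl carbon (no H) flanked by two carbons (a ketone).
(A) contains an acetyl/ketone group (-C(=O)CH3), which satisfies every atom and bond constraint.
(B) has a methyl-ester group (-C(=O)OCH3) but one neighbour of the carbonyl carbon is O, not C.
(C) has a methyl-ester group (-C(=O)OCH3) but one neighbour of the carbonyl carbon is O, not C.
So the answer is (A).

A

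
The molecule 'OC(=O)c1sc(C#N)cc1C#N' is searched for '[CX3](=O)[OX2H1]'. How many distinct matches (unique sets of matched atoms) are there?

1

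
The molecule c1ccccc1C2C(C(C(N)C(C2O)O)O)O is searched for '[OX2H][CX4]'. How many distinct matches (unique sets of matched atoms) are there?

[OX2H][CX4] is the SMARTS for an aliphatic alcohol: a hydroxyl oxygen bound to an sp3 (X4) carbon.
The molecule carries 4 separate instances of a hydroxyl group (-OH) meeting every constraint; each maps to a distinct set of atoms, giving 4 matches.

4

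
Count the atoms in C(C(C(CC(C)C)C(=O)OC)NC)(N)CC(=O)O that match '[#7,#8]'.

Check the 18 heavy atoms by environment: 12× C → no; 2× N → match; 4× O → match.
Summing the matching environments: 2 + 4 = 6 matching atoms.

6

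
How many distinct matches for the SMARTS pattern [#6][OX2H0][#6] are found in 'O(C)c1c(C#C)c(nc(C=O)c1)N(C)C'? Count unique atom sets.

1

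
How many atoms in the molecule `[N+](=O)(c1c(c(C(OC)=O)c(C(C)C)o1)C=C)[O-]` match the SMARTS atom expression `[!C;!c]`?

The query [!C;!c] means: neither aliphatic nor aromatic carbon — same as [!#6].
Check the 17 heavy atoms by environment: 1× o (aromatic) → match; 4× c (aromatic) → no; 7× C → no; 3× O → match; 1× N (charge +1) → match; 1× O (charge -1) → match.
Summing the matching environments: 1 + 3 + 1 + 1 = 6 matching atoms.

6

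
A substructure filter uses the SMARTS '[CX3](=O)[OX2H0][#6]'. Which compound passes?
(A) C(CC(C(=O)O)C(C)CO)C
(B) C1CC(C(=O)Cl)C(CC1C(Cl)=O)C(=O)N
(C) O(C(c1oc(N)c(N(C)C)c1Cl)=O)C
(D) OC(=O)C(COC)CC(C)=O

C

[CX3](=O)[OX2H0][#6] describes a carbonyl carbon bonded to an oxygen that is itself bonded to carbon (no H on that O) (an ester).
(A) has a carboxylic acid group (-C(=O)OH) but the singly-bonded O carries H (OX2H1, not H0).
(B) has a primary amide (-C(=O)NH2) but the carbonyl is bonded to N, not to an O-C linkage.
(C) contains a methyl-ester group (-C(=O)OCH3), which satisfies every atom and bond constraint.
(D) has a methoxy ether (-OCH3) but the ether oxygen is not adjacent to a C=O carbon.
So the answer is (C).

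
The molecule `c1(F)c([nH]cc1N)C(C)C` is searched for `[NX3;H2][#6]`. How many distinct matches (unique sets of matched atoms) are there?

1

[NX3;H2][#6] is the SMARTS for a primary amine: a trivalent nitrogen with two H attached to carbon.
Exactly one fragment in the molecule meets all constraints, giving 1 match.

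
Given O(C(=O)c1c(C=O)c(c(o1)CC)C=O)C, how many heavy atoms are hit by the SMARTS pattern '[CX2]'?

0

The query [CX2] means: C with X2: aliphatic carbon with exactly 2 total connections.
Check the 15 heavy atoms by environment: 1× o (aromatic, X2) → no; 4× c (aromatic, X3) → no; 3× C (X3) → no; 3× O (X1) → no; 1× O (X2) → no; 3× C (X4) → no.
No environment satisfies the query, so 0 matching atoms.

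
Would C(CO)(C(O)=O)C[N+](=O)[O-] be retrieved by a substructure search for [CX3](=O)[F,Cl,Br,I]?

No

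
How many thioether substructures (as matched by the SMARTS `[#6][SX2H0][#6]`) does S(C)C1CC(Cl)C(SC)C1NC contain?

[#6][SX2H0][#6] is the SMARTS for a thioether: an aliphatic sulfur bridging two carbons with no H on the sulfur.
The molecule carries 2 separate instances of a methylthio ether (-SCH3) meeting every constraint; each maps to a distinct set of atoms, giving 2 matches.

2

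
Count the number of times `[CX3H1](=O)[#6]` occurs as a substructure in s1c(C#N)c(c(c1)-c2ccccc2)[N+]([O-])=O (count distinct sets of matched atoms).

[CX3H1](=O)[#6] is the SMARTS for an aldehyde: an sp2 carbon with one H, double-bonded to O and single-bonded to carbon.
No fragment in the molecule satisfies every constraint, giving 0 matches.

0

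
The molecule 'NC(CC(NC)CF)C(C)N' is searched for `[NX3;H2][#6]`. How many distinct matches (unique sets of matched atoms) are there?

2

[NX3;H2][#6] is the SMARTS for a primary amine: a trivalent nitrogen with two H attached to carbon.
The molecule carries 2 separate instances of a primary amino group (-NH2) meeting every constraint; each maps to a distinct set of atoms, giving 2 matches.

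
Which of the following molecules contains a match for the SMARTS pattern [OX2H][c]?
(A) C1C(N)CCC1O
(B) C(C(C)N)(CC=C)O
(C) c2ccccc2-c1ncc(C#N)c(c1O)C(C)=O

C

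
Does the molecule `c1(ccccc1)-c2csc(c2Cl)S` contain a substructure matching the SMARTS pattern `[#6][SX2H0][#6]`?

The pattern [#6][SX2H0][#6] describes an aliphatic sulfur bridging two carbons with no H on the sulfur — a thioether.
The closest candidate here is a thiol (-SH), but the sulfur has H1, not H0 bridging two carbons. No other fragment satisfies the full query, so there is no match.

No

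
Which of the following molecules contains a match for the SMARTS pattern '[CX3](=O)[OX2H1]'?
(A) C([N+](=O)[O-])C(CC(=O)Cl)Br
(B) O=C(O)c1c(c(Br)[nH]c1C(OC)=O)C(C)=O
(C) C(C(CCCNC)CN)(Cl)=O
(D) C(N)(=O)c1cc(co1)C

B

[CX3](=O)[OX2H1] describes an sp2 carbon double-bonded to O and single-bonded to an -OH oxygen (a carboxylic acid).
(A) has an acyl chloride (-C(=O)Cl) but the carbonyl is bonded to Cl, not to an -OH oxygen.
(B) contains a carboxylic acid group (-C(=O)OH), which satisfies every atom and bond constraint.
(C) has an acyl chloride (-C(=O)Cl) but the carbonyl is bonded to Cl, not to an -OH oxygen.
(D) has a primary amide (-C(=O)NH2) but the carbonyl is bonded to N, not to an -OH oxygen.
So the answer is (B).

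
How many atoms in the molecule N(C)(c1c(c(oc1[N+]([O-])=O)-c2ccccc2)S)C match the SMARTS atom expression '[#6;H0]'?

5

The query [#6;H0] means: any carbon with no attached hydrogen.
Check the 18 heavy atoms by environment: 1× o (aromatic, H0) → no; 5× c (aromatic, H0) → match; 1× N (charge +1, H0) → no; 1× O (charge -1, H0) → no; 1× O (H0) → no; 5× c (aromatic, H1) → no; 1× S (H1) → no; 1× N (H0) → no; 2× C (H3) → no.
That gives 5 matching atoms.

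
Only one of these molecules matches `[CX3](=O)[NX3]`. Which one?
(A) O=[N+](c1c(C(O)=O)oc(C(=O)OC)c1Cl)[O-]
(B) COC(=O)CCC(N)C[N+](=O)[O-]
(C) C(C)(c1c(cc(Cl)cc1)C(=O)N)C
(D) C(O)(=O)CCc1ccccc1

C

[CX3](=O)[NX3] describes a carbonyl carbon bonded to a trivalent nitrogen (an amide).
(A) has a methyl-ester group (-C(=O)OCH3) but the carbonyl is bonded to O, not to an NX3 nitrogen.
(B) has a methyl-ester group (-C(=O)OCH3) but the carbonyl is bonded to O, not to an NX3 nitrogen.
(C) contains a primary amide (-C(=O)NH2), which satisfies every atom and bond constraint.
(D) has a carboxylic acid group (-C(=O)OH) but the carbonyl is bonded to O, not to an NX3 nitrogen.
So the answer is (C).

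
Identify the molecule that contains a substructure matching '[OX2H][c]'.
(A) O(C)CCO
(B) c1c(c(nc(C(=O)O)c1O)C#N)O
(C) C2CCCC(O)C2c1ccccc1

B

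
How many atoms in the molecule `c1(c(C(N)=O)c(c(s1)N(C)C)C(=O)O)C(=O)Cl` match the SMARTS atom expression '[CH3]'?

2

Check the 17 heavy atoms by environment: 1× s (aromatic, H0) → no; 4× c (aromatic, H0) → no; 3× C (H0) → no; 3× O (H0) → no; 1× O (H1) → no; 1× Cl (H0) → no; 1× N (H2) → no; 1× N (H0) → no; 2× C (H3) → match.
That gives 2 matching atoms.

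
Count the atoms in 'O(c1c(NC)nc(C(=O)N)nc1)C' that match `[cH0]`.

3

The query [cH0] means: aromatic carbon with no attached hydrogen (substituted or ring-fusion).
Check the 13 heavy atoms by environment: 2× n (aromatic, H0) → no; 3× c (aromatic, H0) → match; 1× c (aromatic, H1) → no; 1× N (H1) → no; 2× C (H3) → no; 2× O (H0) → no; 1× C (H0) → no; 1× N (H2) → no.
That gives 3 matching atoms.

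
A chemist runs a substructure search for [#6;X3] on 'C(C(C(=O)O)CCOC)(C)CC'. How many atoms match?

1

The query [#6;X3] means: any carbon (aromatic or not) with three total connections.
Check the 12 heavy atoms by environment: 8× C (X4) → no; 1× C (X3) → match; 1× O (X1) → no; 2× O (X2) → no.
That gives 1 matching atom.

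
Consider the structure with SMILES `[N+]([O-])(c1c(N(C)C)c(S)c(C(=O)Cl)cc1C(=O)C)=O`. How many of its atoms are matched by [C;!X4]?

2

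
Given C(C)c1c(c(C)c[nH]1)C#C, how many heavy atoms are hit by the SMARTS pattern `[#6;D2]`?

Check the 10 heavy atoms by environment: 1× n (aromatic, D2) → no; 3× c (aromatic, D3) → no; 1× c (aromatic, D2) → match; 2× C (D2) → match; 3× C (D1) → no.
Summing the matching environments: 1 + 2 = 3 matching atoms.

3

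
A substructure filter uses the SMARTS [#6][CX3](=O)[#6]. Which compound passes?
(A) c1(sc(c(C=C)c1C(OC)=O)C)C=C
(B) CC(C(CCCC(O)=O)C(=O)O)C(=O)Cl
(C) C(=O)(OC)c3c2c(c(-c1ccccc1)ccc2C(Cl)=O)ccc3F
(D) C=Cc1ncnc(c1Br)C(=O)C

D

[#6][CX3](=O)[#6] describes a carbonyl carbon (no H) flanked by two carbons (a ketone).
(A) has a methyl-ester group (-C(=O)OCH3) but one neighbour of the carbonyl carbon is O, not C.
(B) has a carboxylic acid group (-C(=O)OH) but one neighbour of the carbonyl carbon is O, not C.
(C) has a methyl-ester group (-C(=O)OCH3) but one neighbour of the carbonyl carbon is O, not C.
(D) contains an acetyl/ketone group (-C(=O)CH3), which satisfies every atom and bond constraint.
So the answer is (D).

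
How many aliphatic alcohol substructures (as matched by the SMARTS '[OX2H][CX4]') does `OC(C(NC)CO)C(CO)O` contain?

[OX2H][CX4] is the SMARTS for an aliphatic alcohol: a hydroxyl oxygen bound to an sp3 (X4) carbon.
The molecule carries 4 separate instances of a hydroxyl group (-OH) meeting every constraint; each maps to a distinct set of atoms, giving 4 matches.

4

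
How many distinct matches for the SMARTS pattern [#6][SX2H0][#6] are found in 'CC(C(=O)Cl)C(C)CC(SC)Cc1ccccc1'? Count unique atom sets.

[#6][SX2H0][#6] is the SMARTS for a thioether: an aliphatic sulfur bridging two carbons with no H on the sulfur.
Exactly one fragment in the molecule meets all constraints, giving 1 match.

1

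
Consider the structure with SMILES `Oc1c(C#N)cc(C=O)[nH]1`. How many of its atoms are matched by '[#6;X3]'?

The query [#6;X3] means: any carbon (aromatic or not) with three total connections.
Check the 10 heavy atoms by environment: 1× n (aromatic, X3) → no; 4× c (aromatic, X3) → match; 1× C (X2) → no; 1× N (X1) → no; 1× C (X3) → match; 1× O (X1) → no; 1× O (X2) → no.
Summing the matching environments: 4 + 1 = 5 matching atoms.

5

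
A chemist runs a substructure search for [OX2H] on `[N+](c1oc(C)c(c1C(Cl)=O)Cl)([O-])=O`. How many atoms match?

Check the 13 heavy atoms by environment: 1× o (aromatic, H0, X2) → no; 4× c (aromatic, H0, X3) → no; 1× N (charge +1, H0, X3) → no; 1× O (charge -1, H0, X1) → no; 2× O (H0, X1) → no; 1× C (H3, X4) → no; 1× C (H0, X3) → no; 2× Cl (H0, X1) → no.
No environment satisfies the query, so 0 matching atoms.

0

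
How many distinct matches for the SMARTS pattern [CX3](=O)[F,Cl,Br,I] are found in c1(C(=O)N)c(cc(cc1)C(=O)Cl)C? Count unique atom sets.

[CX3](=O)[F,Cl,Br,I] is the SMARTS for an acyl halide: a carbonyl carbon bonded to a halogen.
Exactly one fragment in the molecule meets all constraints, giving 1 match.

1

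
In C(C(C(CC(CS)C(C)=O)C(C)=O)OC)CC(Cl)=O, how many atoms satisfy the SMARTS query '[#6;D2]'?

4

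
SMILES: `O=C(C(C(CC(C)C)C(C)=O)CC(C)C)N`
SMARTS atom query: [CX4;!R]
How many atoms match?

The query [CX4;!R] means: aliphatic carbon with four total connections, not in a ring.
Check the 16 heavy atoms by environment: 11× C (X4, acyclic) → match; 2× C (X3, acyclic) → no; 2× O (X1, acyclic) → no; 1× N (X3, acyclic) → no.
That gives 11 matching atoms.

11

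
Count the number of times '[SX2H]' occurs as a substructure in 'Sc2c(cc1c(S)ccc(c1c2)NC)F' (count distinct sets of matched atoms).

2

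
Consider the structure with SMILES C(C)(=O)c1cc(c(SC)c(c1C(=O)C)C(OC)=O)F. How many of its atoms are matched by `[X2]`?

Check the 19 heavy atoms by environment: 6× c (aromatic, X3) → no; 3× C (X3) → no; 3× O (X1) → no; 4× C (X4) → no; 1× O (X2) → match; 1× F (X1) → no; 1× S (X2) → match.
Summing the matching environments: 1 + 1 = 2 matching atoms.

2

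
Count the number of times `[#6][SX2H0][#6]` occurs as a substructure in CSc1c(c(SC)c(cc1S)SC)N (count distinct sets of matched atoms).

[#6][SX2H0][#6] is the SMARTS for a thioether: an aliphatic sulfur bridging two carbons with no H on the sulfur.
The molecule carries 3 separate instances of a methylthio ether (-SCH3) meeting every constraint; each maps to a distinct set of atoms, giving 3 matches.

3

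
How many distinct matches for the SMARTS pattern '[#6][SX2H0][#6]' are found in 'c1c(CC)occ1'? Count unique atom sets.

[#6][SX2H0][#6] is the SMARTS for a thioether: an aliphatic sulfur bridging two carbons with no H on the sulfur.
No fragment in the molecule satisfies every constraint, giving 0 matches.

0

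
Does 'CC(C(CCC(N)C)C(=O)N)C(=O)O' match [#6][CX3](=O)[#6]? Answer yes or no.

No

The pattern [#6][CX3](=O)[#6] describes a carbonyl carbon (no H) flanked by two carbons — a ketone.
The closest candidate here is a carboxylic acid group (-C(=O)OH), but one neighbour of the carbonyl carbon is O, not C. No other fragment satisfies the full query, so there is no match.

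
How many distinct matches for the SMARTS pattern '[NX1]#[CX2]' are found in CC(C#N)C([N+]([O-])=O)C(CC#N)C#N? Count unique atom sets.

[NX1]#[CX2] is the SMARTS for a nitrile: a nitrogen triple-bonded to a two-connected carbon.
The molecule carries 3 separate instances of a nitrile (-C#N) meeting every constraint; each maps to a distinct set of atoms, giving 3 matches.

3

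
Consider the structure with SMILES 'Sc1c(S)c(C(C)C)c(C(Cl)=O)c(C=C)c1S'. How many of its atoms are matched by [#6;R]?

Check the 17 heavy atoms by environment: 6× c (aromatic, in 6-ring) → match; 6× C (acyclic) → no; 3× S (acyclic) → no; 1× O (acyclic) → no; 1× Cl (acyclic) → no.
That gives 6 matching atoms.

6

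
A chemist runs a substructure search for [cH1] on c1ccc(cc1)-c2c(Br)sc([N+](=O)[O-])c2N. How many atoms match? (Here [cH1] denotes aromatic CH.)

The query [cH1] means: aromatic carbon bearing exactly one hydrogen.
Check the 16 heavy atoms by environment: 1× s (aromatic, H0) → no; 5× c (aromatic, H0) → no; 5× c (aromatic, H1) → match; 1× Br (H0) → no; 1× N (charge +1, H0) → no; 1× O (charge -1, H0) → no; 1× O (H0) → no; 1× N (H2) → no.
That gives 5 matching atoms.

5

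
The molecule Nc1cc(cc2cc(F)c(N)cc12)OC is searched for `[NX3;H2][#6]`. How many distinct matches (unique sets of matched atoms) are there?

2

[NX3;H2][#6] is the SMARTS for a primary amine: a trivalent nitrogen with two H attached to carbon.
The molecule carries 2 separate instances of a primary amino group (-NH2) meeting every constraint; each maps to a distinct set of atoms, giving 2 matches.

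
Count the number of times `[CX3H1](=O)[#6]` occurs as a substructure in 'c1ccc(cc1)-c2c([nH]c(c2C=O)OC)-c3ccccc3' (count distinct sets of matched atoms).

1

[CX3H1](=O)[#6] is the SMARTS for an aldehyde: an sp2 carbon with one H, double-bonded to O and single-bonded to carbon.
Exactly one fragment in the molecule meets all constraints, giving 1 match.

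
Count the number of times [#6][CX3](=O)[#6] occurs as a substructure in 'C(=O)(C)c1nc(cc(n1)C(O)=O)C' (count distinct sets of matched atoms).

1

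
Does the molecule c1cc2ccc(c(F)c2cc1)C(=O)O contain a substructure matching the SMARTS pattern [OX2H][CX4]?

The pattern [OX2H][CX4] describes a hydroxyl oxygen bound to an sp3 (X4) carbon — an aliphatic alcohol.
The closest candidate here is a carboxylic acid group (-C(=O)OH), but the -OH is on a CX3 carbonyl carbon, not a CX4 carbon. No other fragment satisfies the full query, so there is no match.

No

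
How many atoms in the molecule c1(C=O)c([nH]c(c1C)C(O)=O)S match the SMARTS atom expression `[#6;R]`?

4

Check the 12 heavy atoms by environment: 1× n (aromatic, in 5-ring) → no; 4× c (aromatic, in 5-ring) → match; 3× C (acyclic) → no; 3× O (acyclic) → no; 1× S (acyclic) → no.
That gives 4 matching atoms.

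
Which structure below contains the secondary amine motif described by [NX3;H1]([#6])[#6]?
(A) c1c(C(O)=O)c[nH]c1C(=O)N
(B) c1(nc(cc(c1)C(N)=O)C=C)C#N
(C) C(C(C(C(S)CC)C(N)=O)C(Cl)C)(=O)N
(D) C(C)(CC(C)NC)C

D

[NX3;H1]([#6])[#6] describes a trivalent nitrogen with one H, bonded to two carbons (a secondary amine).
(A) has a primary amide (-C(=O)NH2) but the -C(=O)NH2 nitrogen has H2, not H1.
(B) has a primary amide (-C(=O)NH2) but the -C(=O)NH2 nitrogen has H2, not H1.
(C) has a primary amide (-C(=O)NH2) but the -C(=O)NH2 nitrogen has H2, not H1.
(D) contains an N-methylamino group (-NHCH3), which satisfies every atom and bond constraint.
So the answer is (D).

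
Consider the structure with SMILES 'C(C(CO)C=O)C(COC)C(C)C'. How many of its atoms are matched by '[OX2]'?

2

The query [OX2] means: aliphatic oxygen with two total connections — ether, hydroxyl, or ester single-bond O.
Check the 13 heavy atoms by environment: 9× C (X4) → no; 2× O (X2) → match; 1× C (X3) → no; 1× O (X1) → no.
That gives 2 matching atoms.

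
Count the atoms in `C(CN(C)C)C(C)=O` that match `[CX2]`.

0

The query [CX2] means: C with X2: aliphatic carbon with exactly 2 total connections.
Check the 8 heavy atoms by environment: 5× C (X4) → no; 1× C (X3) → no; 1× O (X1) → no; 1× N (X3) → no.
No environment satisfies the query, so 0 matching atoms.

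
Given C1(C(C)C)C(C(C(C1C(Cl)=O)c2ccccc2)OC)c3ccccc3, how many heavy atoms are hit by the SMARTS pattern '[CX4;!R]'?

The query [CX4;!R] means: aliphatic carbon with four total connections, not in a ring.
Check the 25 heavy atoms by environment: 5× C (X4, in 5-ring) → no; 4× C (X4, acyclic) → match; 12× c (aromatic, X3, in 6-ring) → no; 1× C (X3, acyclic) → no; 1× O (X1, acyclic) → no; 1× Cl (X1, acyclic) → no; 1× O (X2, acyclic) → no.
That gives 4 matching atoms.

4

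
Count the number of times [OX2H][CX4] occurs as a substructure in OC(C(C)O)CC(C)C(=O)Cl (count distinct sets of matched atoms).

[OX2H][CX4] is the SMARTS for an aliphatic alcohol: a hydroxyl oxygen bound to an sp3 (X4) carbon.
The molecule carries 2 separate instances of a hydroxyl group (-OH) meeting every constraint; each maps to a distinct set of atoms, giving 2 matches.

2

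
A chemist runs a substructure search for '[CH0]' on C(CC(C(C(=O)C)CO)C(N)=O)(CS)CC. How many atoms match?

2

The query [CH0] means: aliphatic carbon with no attached hydrogen.
Check the 16 heavy atoms by environment: 4× C (H2) → no; 3× C (H1) → no; 1× O (H1) → no; 2× C (H0) → match; 2× O (H0) → no; 2× C (H3) → no; 1× S (H1) → no; 1× N (H2) → no.
That gives 2 matching atoms.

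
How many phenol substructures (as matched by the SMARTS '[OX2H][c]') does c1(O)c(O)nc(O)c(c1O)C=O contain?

4

[OX2H][c] is the SMARTS for a phenol: a hydroxyl oxygen attached to an aromatic carbon.
The molecule carries 4 separate instances of a hydroxyl group (-OH) meeting every constraint; each maps to a distinct set of atoms, giving 4 matches.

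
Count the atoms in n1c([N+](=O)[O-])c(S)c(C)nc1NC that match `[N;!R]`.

2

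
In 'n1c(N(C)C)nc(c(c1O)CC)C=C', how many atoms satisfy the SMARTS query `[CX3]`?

2

Check the 14 heavy atoms by environment: 2× n (aromatic, X2) → no; 4× c (aromatic, X3) → no; 1× O (X2) → no; 4× C (X4) → no; 2× C (X3) → match; 1× N (X3) → no.
That gives 2 matching atoms.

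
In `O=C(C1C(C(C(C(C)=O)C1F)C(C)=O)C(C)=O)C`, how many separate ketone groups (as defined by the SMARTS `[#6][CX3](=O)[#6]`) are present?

4

[#6][CX3](=O)[#6] is the SMARTS for a ketone: a carbonyl carbon (no H) flanked by two carbons.
The molecule carries 4 separate instances of an acetyl/ketone group (-C(=O)CH3) meeting every constraint; each maps to a distinct set of atoms, giving 4 matches.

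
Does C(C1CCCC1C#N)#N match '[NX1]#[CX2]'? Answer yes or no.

Yes

The pattern [NX1]#[CX2] describes a nitrogen triple-bonded to a two-connected carbon — a nitrile.
The molecule carries a nitrile (-C#N), whose atoms satisfy every constraint of the query, so the pattern matches.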